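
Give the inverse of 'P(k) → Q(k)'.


The inverse of (P → Q) is (¬P → ¬Q). It is equivalent to the converse, not to the original.
Here P = 'P(k)' and Q = 'Q(k)'.

If not (P(k)), then not (Q(k)).


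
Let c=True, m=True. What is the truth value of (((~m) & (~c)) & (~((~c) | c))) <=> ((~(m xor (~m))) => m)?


Substitute c=True, m=True:
… (earlier sub-steps elided)
(~m) & (~c) = False & False = False
~c = False
(~c) | c = False | True = True
~((~c) | c) = False
((~m) & (~c)) & (~((~c) | c)) = False & False = False
~m = False
m xor (~m) = True xor False = True
~(m xor (~m)) = False
(~(m xor (~m))) => m = False => True = True
(((~m) & (~c)) & (~((~c) | c))) <=> ((~(m xor (~m))) => m) = False <=> True = False

False


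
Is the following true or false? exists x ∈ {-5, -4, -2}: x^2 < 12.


Evaluate the predicate on each element: -5:False, -4:False, -2:True.
Witness x = -2 satisfies the predicate.

True


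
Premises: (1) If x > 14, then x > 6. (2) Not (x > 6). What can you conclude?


Modus tollens: from (P → Q) and ¬Q, infer ¬P.
Q = 'x > 6' is denied; since P → Q, P must also fail.

Not (x > 14).


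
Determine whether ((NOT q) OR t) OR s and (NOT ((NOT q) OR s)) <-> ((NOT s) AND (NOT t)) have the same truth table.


Compare truth tables:
q | s | t | φ | ψ
-----------------
F | F | F | T | F
T | F | F | F | T
F | T | F | T | T
T | T | F | T | T
F | F | T | T | T
T | F | T | T | F
F | T | T | T | T
T | T | T | T | T
They differ at row 1 (q=F, s=F, t=F): φ=T but ψ=F.

No, they are not logically equivalent.


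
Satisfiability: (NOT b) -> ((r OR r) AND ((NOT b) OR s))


Search for a satisfying assignment over {b, r, s}.
Try b=T, r=F, s=F: the formula evaluates to T.
A satisfying assignment exists.

Satisfiable.


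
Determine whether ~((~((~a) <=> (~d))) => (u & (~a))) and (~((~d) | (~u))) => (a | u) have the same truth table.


Compare truth tables:
a | d | u | φ | ψ
-----------------
False | False | False | False | True
True | False | False | True | True
False | True | False | True | True
True | True | False | False | True
False | False | True | False | True
True | False | True | True | True
False | True | True | False | True
True | True | True | False | True
They differ at row 1 (a=False, d=False, u=False): φ=False but ψ=True.

No, they are not logically equivalent.


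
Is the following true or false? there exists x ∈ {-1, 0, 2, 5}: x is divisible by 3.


Evaluate the predicate on each element: -1:F, 0:T, 2:F, 5:F.
Witness x = 0 satisfies the predicate.

T


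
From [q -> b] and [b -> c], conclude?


Hypothetical syllogism: from (P → Q) and (Q → R), infer (P → R).
Chain the two implications through the shared middle term 'b'.

q -> c


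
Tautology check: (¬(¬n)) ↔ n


Build the truth table over {n}:
n | φ
-----
F | T
T | T
Every row evaluates to true.

Yes, it is a tautology.


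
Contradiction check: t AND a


Truth table over {a, t}:
a | t | φ
---------
F | F | F
T | F | F
F | T | F
T | T | T
Satisfying assignment at row 4: a=T, t=T gives T.

No, it is not a contradiction.


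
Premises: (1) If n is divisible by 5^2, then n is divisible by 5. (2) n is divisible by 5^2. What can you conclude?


Modus ponens: from (P → Q) and P, infer Q.
P = 'n is divisible by 5^2' is asserted, and P → Q holds, so Q follows.

n is divisible by 5.


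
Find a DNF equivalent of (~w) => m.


Step 1: Rewrite (¬w) → m as ¬(¬w) ∨ m.
Step 2: Eliminate any double negations (¬¬X = X).

w | m


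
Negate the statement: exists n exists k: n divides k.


Negation flips each quantifier (∀↔∃) and negates the inner predicate.
¬(exists n exists k: φ) = forall n forall k: ¬φ.

forall n forall k: ~(n divides k)


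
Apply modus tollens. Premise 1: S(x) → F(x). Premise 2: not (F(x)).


Modus tollens: from (P → Q) and ¬Q, infer ¬P.
Q = 'F(x)' is denied; since P → Q, P must also fail.

Not (S(x)).


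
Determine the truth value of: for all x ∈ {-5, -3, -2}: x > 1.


Evaluate the predicate on each element: -5:F, -3:F, -2:F.
Counterexample x = -5 fails the predicate.

F


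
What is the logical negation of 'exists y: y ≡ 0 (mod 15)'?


¬(forall x: φ) = exists x: ¬φ, and ¬(exists x: φ) = forall x: ¬φ.
Apply to the existential statement.

forall y: ~(y ≡ 0 (mod 15))


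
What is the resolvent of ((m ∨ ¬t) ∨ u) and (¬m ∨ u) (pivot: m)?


The clauses contain complementary literals m and ¬m.
Resolution eliminates this pair and disjoins the remaining literals (merging duplicates).

(¬t ∨ u)


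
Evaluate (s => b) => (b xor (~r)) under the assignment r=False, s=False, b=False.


Substitute r=False, s=False, b=False:
s => b = False => False = True
~r = True
b xor (~r) = False xor True = True
(s => b) => (b xor (~r)) = True => True = True

True


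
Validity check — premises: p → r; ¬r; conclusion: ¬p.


This matches the form of modus tollens: the conclusion follows in every model of the premises.

Valid.


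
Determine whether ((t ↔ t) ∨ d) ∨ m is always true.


Build the truth table over {d, m, t}:
d | m | t | φ
-------------
F | F | F | T
T | F | F | T
F | T | F | T
T | T | F | T
F | F | T | T
T | F | T | T
F | T | T | T
T | T | T | T
Every row evaluates to true.

Yes, it is a tautology.


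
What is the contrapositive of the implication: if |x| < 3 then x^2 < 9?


The contrapositive of (P → Q) is (¬Q → ¬P); it is logically equivalent to the original.
Here P = '|x| < 3' and Q = 'x^2 < 9'.

If not (x^2 < 9), then not (|x| < 3).


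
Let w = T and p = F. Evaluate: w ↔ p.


Biconditional is true when both operands have the same truth value.
Substitute: w=T, p=F.
T ↔ F evaluates to F.

F


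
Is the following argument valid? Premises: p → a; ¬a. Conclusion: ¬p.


This matches the form of modus tollens: the conclusion follows in every model of the premises.

Valid.


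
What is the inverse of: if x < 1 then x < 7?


The inverse of (P → Q) is (¬P → ¬Q). It is equivalent to the converse, not to the original.
Here P = 'x < 1' and Q = 'x < 7'.

If not (x < 1), then not (x < 7).


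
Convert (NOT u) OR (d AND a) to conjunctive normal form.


Step 1: Distribute ∨ over ∧: (¬u) ∨ (d ∧ a) = ((¬u) ∨ d) ∧ ((¬u) ∨ a).

((NOT u) OR d) AND ((NOT u) OR a)


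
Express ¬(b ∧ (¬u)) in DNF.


Step 1: Apply De Morgan: ¬(b ∧ (¬u)) = ¬b ∨ ¬(¬u).
Step 2: Eliminate any double negations (¬¬X = X).

(¬b) ∨ u


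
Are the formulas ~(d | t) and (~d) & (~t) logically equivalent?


Compare truth tables:
d | t | φ | ψ
-------------
False | False | True | True
True | False | False | False
False | True | False | False
True | True | False | False
The columns φ and ψ agree on every row.

Yes, they are logically equivalent.


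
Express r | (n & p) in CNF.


Step 1: Distribute ∨ over ∧: r ∨ (n ∧ p) = (r ∨ n) ∧ (r ∨ p).

(r | n) & (r | p)


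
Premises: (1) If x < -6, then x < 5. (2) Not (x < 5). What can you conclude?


Modus tollens: from (P → Q) and ¬Q, infer ¬P.
Q = 'x < 5' is denied; since P → Q, P must also fail.

Not (x < -6).


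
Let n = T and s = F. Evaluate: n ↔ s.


Biconditional is true when both operands have the same truth value.
Substitute: n=T, s=F.
T ↔ F evaluates to F.

F


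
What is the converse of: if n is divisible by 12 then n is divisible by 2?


The converse of (P → Q) is (Q → P). It is not in general equivalent to the original.
Here P = 'n is divisible by 12' and Q = 'n is divisible by 2'.

If n is divisible by 2, then n is divisible by 12.


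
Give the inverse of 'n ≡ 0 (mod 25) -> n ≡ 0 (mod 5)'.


The inverse of (P → Q) is (¬P → ¬Q). It is equivalent to the converse, not to the original.
Here P = 'n ≡ 0 (mod 25)' and Q = 'n ≡ 0 (mod 5)'.

If not (n ≡ 0 (mod 25)), then not (n ≡ 0 (mod 5)).


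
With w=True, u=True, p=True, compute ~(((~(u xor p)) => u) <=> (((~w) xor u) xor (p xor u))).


Substitute w=True, u=True, p=True:
u xor p = True xor True = False
~(u xor p) = True
(~(u xor p)) => u = True => True = True
~w = False
(~w) xor u = False xor True = True
p xor u = True xor True = False
((~w) xor u) xor (p xor u) = True xor False = True
((~(u xor p)) => u) <=> (((~w) xor u) xor (p xor u)) = True <=> True = True
~(((~(u xor p)) => u) <=> (((~w) xor u) xor (p xor u))) = False

False


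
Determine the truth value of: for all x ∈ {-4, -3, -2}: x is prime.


Evaluate the predicate on each element: -4:F, -3:F, -2:F.
Counterexample x = -4 fails the predicate.

F


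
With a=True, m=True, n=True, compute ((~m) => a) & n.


Substitute a=True, m=True, n=True:
~m = False
(~m) => a = False => True = True
((~m) => a) & n = True & True = True

True


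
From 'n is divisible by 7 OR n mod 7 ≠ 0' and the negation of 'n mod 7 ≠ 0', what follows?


Disjunctive syllogism: from (P ∨ Q) and ¬P, infer Q.
One disjunct, 'n mod 7 ≠ 0', is ruled out; the other must hold.

n is divisible by 7


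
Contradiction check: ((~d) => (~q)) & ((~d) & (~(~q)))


Truth table over {d, q}:
d | q | φ
---------
False | False | False
True | False | False
False | True | False
True | True | False
Every row is false.

Yes, it is a contradiction.


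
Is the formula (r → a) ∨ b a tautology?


Build the truth table over {a, b, r}:
a | b | r | φ
-------------
F | F | F | T
T | F | F | T
F | T | F | T
T | T | F | T
F | F | T | F
T | F | T | T
F | T | T | T
T | T | T | T
Counterexample at row 5: with a=F, b=F, r=T, the formula is F.

No, it is not a tautology.


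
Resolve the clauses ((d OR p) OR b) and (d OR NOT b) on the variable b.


The clauses contain complementary literals b and NOTb.
Resolution eliminates this pair and disjoins the remaining literals (merging duplicates).

(d OR p)


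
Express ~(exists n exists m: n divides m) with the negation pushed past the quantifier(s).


Negation flips each quantifier (∀↔∃) and negates the inner predicate.
¬(exists n exists m: φ) = forall n forall m: ¬φ.

forall n forall m: ~(n divides m)


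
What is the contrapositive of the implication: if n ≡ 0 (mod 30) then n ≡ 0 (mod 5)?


The contrapositive of (P → Q) is (¬Q → ¬P); it is logically equivalent to the original.
Here P = 'n ≡ 0 (mod 30)' and Q = 'n ≡ 0 (mod 5)'.

If not (n ≡ 0 (mod 5)), then not (n ≡ 0 (mod 30)).


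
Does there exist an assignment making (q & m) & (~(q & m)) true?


Check all 4 assignments over {m, q}:
m | q | φ
---------
False | False | False
True | False | False
False | True | False
True | True | False
No assignment makes the formula true.

Unsatisfiable.


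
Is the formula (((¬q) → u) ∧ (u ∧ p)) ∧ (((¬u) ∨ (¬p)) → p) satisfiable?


Search for a satisfying assignment over {p, q, u}.
Try p=T, q=F, u=T: the formula evaluates to T.
A satisfying assignment exists.

Satisfiable.


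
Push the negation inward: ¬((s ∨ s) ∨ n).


De Morgan: the negation of a disjunction is the conjunction of the negations.
Distribute ¬ across ∨, flipping it to ∧, and negate each literal.

((¬s) ∧ (¬s)) ∧ (¬n)


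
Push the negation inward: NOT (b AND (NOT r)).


De Morgan: the negation of a conjunction is the disjunction of the negations.
Distribute NOT across AND, flipping it to OR, and negate each literal.

(NOT b) OR r


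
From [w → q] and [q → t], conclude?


Hypothetical syllogism: from (P → Q) and (Q → R), infer (P → R).
Chain the two implications through the shared middle term 'q'.

w → t


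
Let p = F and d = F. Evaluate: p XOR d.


Exclusive or is true when exactly one operand is true.
Substitute: p=F, d=F.
F XOR F evaluates to F.

F


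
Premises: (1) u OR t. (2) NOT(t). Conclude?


Disjunctive syllogism: from (P ∨ Q) and ¬P, infer Q.
One disjunct, 't', is ruled out; the other must hold.

u


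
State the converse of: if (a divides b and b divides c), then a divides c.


The converse of (P → Q) is (Q → P). It is not in general equivalent to the original.
Here P = '(a divides b and b divides c)' and Q = 'a divides c'.

If a divides c, then (a divides b and b divides c).


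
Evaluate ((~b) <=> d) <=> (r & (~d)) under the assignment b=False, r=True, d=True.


Substitute b=False, r=True, d=True:
~b = True
(~b) <=> d = True <=> True = True
~d = False
r & (~d) = True & False = False
((~b) <=> d) <=> (r & (~d)) = True <=> False = False

False


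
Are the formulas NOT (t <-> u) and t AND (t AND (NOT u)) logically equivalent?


Compare truth tables:
t | u | φ | ψ
-------------
F | F | F | F
T | F | T | T
F | T | T | F
T | T | F | F
They differ at row 3 (t=F, u=T): φ=T but ψ=F.

No, they are not logically equivalent.


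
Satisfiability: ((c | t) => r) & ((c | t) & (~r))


Check all 8 assignments over {c, r, t}:
c | r | t | φ
-------------
False | False | False | False
True | False | False | False
False | True | False | False
True | True | False | False
False | False | True | False
True | False | True | False
False | True | True | False
True | True | True | False
No assignment makes the formula true.

Unsatisfiable.


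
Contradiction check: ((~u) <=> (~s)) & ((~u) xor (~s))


Truth table over {s, u}:
s | u | φ
---------
False | False | False
True | False | False
False | True | False
True | True | False
Every row is false.

Yes, it is a contradiction.


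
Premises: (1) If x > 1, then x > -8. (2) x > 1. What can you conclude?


Modus ponens: from (P → Q) and P, infer Q.
P = 'x > 1' is asserted, and P → Q holds, so Q follows.

x > -8.


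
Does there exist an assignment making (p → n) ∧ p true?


Search for a satisfying assignment over {n, p}.
Try n=T, p=T: the formula evaluates to T.
A satisfying assignment exists.

Satisfiable.


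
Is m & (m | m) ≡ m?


Compare truth tables:
m | φ | ψ
---------
False | False | False
True | True | True
The columns φ and ψ agree on every row.

Yes, they are logically equivalent.


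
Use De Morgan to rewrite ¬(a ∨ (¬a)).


De Morgan: the negation of a disjunction is the conjunction of the negations.
Distribute ¬ across ∨, flipping it to ∧, and negate each literal.

(¬a) ∧ a


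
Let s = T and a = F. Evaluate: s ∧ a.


Conjunction is true only when both operands are true.
Substitute: s=T, a=F.
T ∧ F evaluates to F.

F


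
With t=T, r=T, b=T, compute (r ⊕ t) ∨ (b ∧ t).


Substitute t=T, r=T, b=T:
r ⊕ t = T ⊕ T = F
b ∧ t = T ∧ T = T
(r ⊕ t) ∨ (b ∧ t) = F ∨ T = T

T


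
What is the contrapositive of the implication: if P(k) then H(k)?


The contrapositive of (P → Q) is (¬Q → ¬P); it is logically equivalent to the original.
Here P = 'P(k)' and Q = 'H(k)'.

If not (H(k)), then not (P(k)).


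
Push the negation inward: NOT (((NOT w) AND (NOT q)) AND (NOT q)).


De Morgan: the negation of a conjunction is the disjunction of the negations.
Distribute NOT across AND, flipping it to OR, and negate each literal.

(w OR q) OR q


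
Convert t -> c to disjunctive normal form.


Step 1: Rewrite t → c as ¬t ∨ c.

(NOT t) OR c


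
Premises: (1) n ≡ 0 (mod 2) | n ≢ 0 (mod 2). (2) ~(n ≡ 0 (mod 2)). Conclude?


Disjunctive syllogism: from (P ∨ Q) and ¬P, infer Q.
One disjunct, 'n ≡ 0 (mod 2)', is ruled out; the other must hold.

n ≢ 0 (mod 2)


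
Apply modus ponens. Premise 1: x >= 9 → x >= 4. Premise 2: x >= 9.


Modus ponens: from (P → Q) and P, infer Q.
P = 'x >= 9' is asserted, and P → Q holds, so Q follows.

x >= 4.


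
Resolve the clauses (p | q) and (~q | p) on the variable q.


The clauses contain complementary literals q and ~q.
Resolution eliminates this pair and disjoins the remaining literals (merging duplicates).

p


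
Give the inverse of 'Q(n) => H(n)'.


The inverse of (P → Q) is (¬P → ¬Q). It is equivalent to the converse, not to the original.
Here P = 'Q(n)' and Q = 'H(n)'.

If not (Q(n)), then not (H(n)).


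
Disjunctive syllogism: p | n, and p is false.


Disjunctive syllogism: from (P ∨ Q) and ¬P, infer Q.
One disjunct, 'p', is ruled out; the other must hold.

n


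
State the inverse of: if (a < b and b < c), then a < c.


The inverse of (P → Q) is (¬P → ¬Q). It is equivalent to the converse, not to the original.
Here P = '(a < b and b < c)' and Q = 'a < c'.

If not ((a < b and b < c)), then not (a < c).


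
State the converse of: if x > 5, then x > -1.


The converse of (P → Q) is (Q → P). It is not in general equivalent to the original.
Here P = 'x > 5' and Q = 'x > -1'.

If x > -1, then x > 5.


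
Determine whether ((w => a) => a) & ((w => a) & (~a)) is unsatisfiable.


Truth table over {a, w}:
a | w | φ
---------
False | False | False
True | False | False
False | True | False
True | True | False
Every row is false.

Yes, it is a contradiction.


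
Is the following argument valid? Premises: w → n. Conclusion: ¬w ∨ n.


This matches the form of material implication: the conclusion follows in every model of the premises.

Valid.


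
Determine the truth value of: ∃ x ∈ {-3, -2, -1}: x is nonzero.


Evaluate the predicate on each element: -3:T, -2:T, -1:T.
Witness x = -3 satisfies the predicate.

T


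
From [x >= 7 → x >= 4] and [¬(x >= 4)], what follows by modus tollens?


Modus tollens: from (P → Q) and ¬Q, infer ¬P.
Q = 'x >= 4' is denied; since P → Q, P must also fail.

Not (x >= 7).


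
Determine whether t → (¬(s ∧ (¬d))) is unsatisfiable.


Truth table over {d, s, t}:
d | s | t | φ
-------------
F | F | F | T
T | F | F | T
F | T | F | T
T | T | F | T
F | F | T | T
T | F | T | T
F | T | T | F
T | T | T | T
Satisfying assignment at row 1: d=F, s=F, t=F gives T.

No, it is not a contradiction.


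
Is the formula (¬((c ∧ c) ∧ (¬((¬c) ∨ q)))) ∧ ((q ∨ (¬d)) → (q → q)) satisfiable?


Search for a satisfying assignment over {c, d, q}.
Try c=F, d=F, q=F: the formula evaluates to T.
A satisfying assignment exists.

Satisfiable.


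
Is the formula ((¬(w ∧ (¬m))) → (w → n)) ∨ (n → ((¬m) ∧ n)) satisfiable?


Search for a satisfying assignment over {m, n, w}.
Try m=F, n=F, w=F: the formula evaluates to T.
A satisfying assignment exists.

Satisfiable.


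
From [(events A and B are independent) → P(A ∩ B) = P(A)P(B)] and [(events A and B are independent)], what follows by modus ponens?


Modus ponens: from (P → Q) and P, infer Q.
P = '(events A and B are independent)' is asserted, and P → Q holds, so Q follows.

P(A ∩ B) = P(A)P(B).


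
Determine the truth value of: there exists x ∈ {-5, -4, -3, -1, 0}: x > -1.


Evaluate the predicate on each element: -5:F, -4:F, -3:F, -1:F, 0:T.
Witness x = 0 satisfies the predicate.

T


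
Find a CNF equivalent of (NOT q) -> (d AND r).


Step 1: Rewrite (¬q) → (d ∧ r) as ¬(¬q) ∨ (d ∧ r).
Step 2: Distribute ∨ over ∧.
Step 3: Eliminate any double negations (¬¬X = X).

(q OR d) AND (q OR r)


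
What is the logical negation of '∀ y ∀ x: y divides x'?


Negation flips each quantifier (∀↔∃) and negates the inner predicate.
¬(∀ y ∀ x: φ) = ∃ y ∃ x: ¬φ.

∃ y ∃ x: ¬(y divides x)


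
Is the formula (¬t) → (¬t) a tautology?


Build the truth table over {t}:
t | φ
-----
F | T
T | T
Every row evaluates to true.

Yes, it is a tautology.


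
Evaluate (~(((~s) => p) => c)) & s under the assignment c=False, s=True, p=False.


Substitute c=False, s=True, p=False:
~s = False
(~s) => p = False => False = True
((~s) => p) => c = True => False = False
~(((~s) => p) => c) = True
(~(((~s) => p) => c)) & s = True & True = True

True


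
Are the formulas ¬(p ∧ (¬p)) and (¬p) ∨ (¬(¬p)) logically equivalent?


Compare truth tables:
p | φ | ψ
---------
F | T | T
T | T | T
The columns φ and ψ agree on every row.

Yes, they are logically equivalent.


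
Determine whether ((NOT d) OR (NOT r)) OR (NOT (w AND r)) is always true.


Build the truth table over {d, r, w}:
d | r | w | φ
-------------
F | F | F | T
T | F | F | T
F | T | F | T
T | T | F | T
F | F | T | T
T | F | T | T
F | T | T | T
T | T | T | F
Counterexample at row 8: with d=T, r=T, w=T, the formula is F.

No, it is not a tautology.


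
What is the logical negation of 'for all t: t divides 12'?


¬(for all x: φ) = there exists x: ¬φ, and ¬(there exists x: φ) = for all x: ¬φ.
Apply to the universal statement.

there exists t: NOT(t divides 12)


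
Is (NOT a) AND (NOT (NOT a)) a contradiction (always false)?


Truth table over {a}:
a | φ
-----
F | F
T | F
Every row is false.

Yes, it is a contradiction.


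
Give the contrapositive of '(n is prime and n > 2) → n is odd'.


The contrapositive of (P → Q) is (¬Q → ¬P); it is logically equivalent to the original.
Here P = '(n is prime and n > 2)' and Q = 'n is odd'.

If not (n is odd), then not ((n is prime and n > 2)).


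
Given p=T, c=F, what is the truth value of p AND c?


Conjunction is true only when both operands are true.
Substitute: p=T, c=F.
T AND F evaluates to F.

F


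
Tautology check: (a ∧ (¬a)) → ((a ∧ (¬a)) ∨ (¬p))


Build the truth table over {a, p}:
a | p | φ
---------
F | F | T
T | F | T
F | T | T
T | T | T
Every row evaluates to true.

Yes, it is a tautology.


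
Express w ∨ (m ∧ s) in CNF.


Step 1: Distribute ∨ over ∧: w ∨ (m ∧ s) = (w ∨ m) ∧ (w ∨ s).

(w ∨ m) ∧ (w ∨ s)


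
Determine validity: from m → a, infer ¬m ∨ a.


This matches the form of material implication: the conclusion follows in every model of the premises.

Valid.


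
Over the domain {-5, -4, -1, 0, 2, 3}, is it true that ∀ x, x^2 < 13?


Evaluate the predicate on each element: -5:F, -4:F, -1:T, 0:T, 2:T, 3:T.
Counterexample x = -5 fails the predicate.

F


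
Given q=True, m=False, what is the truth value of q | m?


Disjunction is false only when both operands are false.
Substitute: q=True, m=False.
True | False evaluates to True.

True


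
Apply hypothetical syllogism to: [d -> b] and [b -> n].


Hypothetical syllogism: from (P → Q) and (Q → R), infer (P → R).
Chain the two implications through the shared middle term 'b'.

d -> n


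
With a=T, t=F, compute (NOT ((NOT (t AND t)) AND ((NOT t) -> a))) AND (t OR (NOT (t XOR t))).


Substitute a=T, t=F:
t AND t = F AND F = F
NOT (t AND t) = T
NOT t = T
(NOT t) -> a = T -> T = T
(NOT (t AND t)) AND ((NOT t) -> a) = T AND T = T
NOT ((NOT (t AND t)) AND ((NOT t) -> a)) = F
t XOR t = F XOR F = F
NOT (t XOR t) = T
t OR (NOT (t XOR t)) = F OR T = T
(NOT ((NOT (t AND t)) AND ((NOT t) -> a))) AND (t OR (NOT (t XOR t))) = F AND T = F

F


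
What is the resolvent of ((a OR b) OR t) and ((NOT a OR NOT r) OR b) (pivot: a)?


The clauses contain complementary literals a and NOTa.
Resolution eliminates this pair and disjoins the remaining literals (merging duplicates).

((b OR t) OR NOT r)


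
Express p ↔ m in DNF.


Step 1: p ↔ m is true exactly when both agree: (p ∧ m) ∨ (¬p ∧ ¬m).

(p ∧ m) ∨ ((¬p) ∧ (¬m))


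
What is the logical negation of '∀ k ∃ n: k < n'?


Negation flips each quantifier (∀↔∃) and negates the inner predicate.
¬(∀ k ∃ n: φ) = ∃ k ∀ n: ¬φ.

∃ k ∀ n: ¬(k < n)


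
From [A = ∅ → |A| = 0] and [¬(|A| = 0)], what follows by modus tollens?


Modus tollens: from (P → Q) and ¬Q, infer ¬P.
Q = '|A| = 0' is denied; since P → Q, P must also fail.

Not (A = ∅).


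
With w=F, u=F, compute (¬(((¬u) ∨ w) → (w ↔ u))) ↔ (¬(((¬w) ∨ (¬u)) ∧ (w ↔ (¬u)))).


Substitute w=F, u=F:
… (earlier sub-steps elided)
((¬u) ∨ w) → (w ↔ u) = T → T = T
¬(((¬u) ∨ w) → (w ↔ u)) = F
¬w = T
¬u = T
(¬w) ∨ (¬u) = T ∨ T = T
¬u = T
w ↔ (¬u) = F ↔ T = F
((¬w) ∨ (¬u)) ∧ (w ↔ (¬u)) = T ∧ F = F
¬(((¬w) ∨ (¬u)) ∧ (w ↔ (¬u))) = T
(¬(((¬u) ∨ w) → (w ↔ u))) ↔ (¬(((¬w) ∨ (¬u)) ∧ (w ↔ (¬u)))) = F ↔ T = F

F


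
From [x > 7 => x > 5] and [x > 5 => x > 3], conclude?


Hypothetical syllogism: from (P → Q) and (Q → R), infer (P → R).
Chain the two implications through the shared middle term 'x > 5'.

x > 7 => x > 3


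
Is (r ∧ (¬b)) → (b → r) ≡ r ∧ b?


Compare truth tables:
b | r | φ | ψ
-------------
F | F | T | F
T | F | T | F
F | T | T | F
T | T | T | T
They differ at row 1 (b=F, r=F): φ=T but ψ=F.

No, they are not logically equivalent.


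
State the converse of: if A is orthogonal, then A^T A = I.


The converse of (P → Q) is (Q → P). It is not in general equivalent to the original.
Here P = 'A is orthogonal' and Q = 'A^T A = I'.

If A^T A = I, then A is orthogonal.


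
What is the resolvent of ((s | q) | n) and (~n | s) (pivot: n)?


The clauses contain complementary literals n and ~n.
Resolution eliminates this pair and disjoins the remaining literals (merging duplicates).

(s | q)


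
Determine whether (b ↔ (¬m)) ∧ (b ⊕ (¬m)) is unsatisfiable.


Truth table over {b, m}:
b | m | φ
---------
F | F | F
T | F | F
F | T | F
T | T | F
Every row is false.

Yes, it is a contradiction.


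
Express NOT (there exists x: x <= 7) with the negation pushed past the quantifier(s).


¬(for all x: φ) = there exists x: ¬φ, and ¬(there exists x: φ) = for all x: ¬φ.
Apply to the existential statement.

for all x: NOT(x <= 7)


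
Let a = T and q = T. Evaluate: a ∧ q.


Conjunction is true only when both operands are true.
Substitute: a=T, q=T.
T ∧ T evaluates to T.

T


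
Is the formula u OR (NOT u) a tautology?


Build the truth table over {u}:
u | φ
-----
F | T
T | T
Every row evaluates to true.

Yes, it is a tautology.


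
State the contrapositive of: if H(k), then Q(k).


The contrapositive of (P → Q) is (¬Q → ¬P); it is logically equivalent to the original.
Here P = 'H(k)' and Q = 'Q(k)'.

If not (Q(k)), then not (H(k)).


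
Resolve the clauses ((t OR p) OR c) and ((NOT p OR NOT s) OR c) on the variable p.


The clauses contain complementary literals p and NOTp.
Resolution eliminates this pair and disjoins the remaining literals (merging duplicates).

((c OR t) OR NOT s)


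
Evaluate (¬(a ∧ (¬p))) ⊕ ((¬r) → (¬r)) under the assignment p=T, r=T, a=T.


Substitute p=T, r=T, a=T:
¬p = F
a ∧ (¬p) = T ∧ F = F
¬(a ∧ (¬p)) = T
¬r = F
¬r = F
(¬r) → (¬r) = F → F = T
(¬(a ∧ (¬p))) ⊕ ((¬r) → (¬r)) = T ⊕ T = F

F


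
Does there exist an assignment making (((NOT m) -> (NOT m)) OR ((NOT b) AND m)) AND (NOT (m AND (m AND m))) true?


Search for a satisfying assignment over {b, m}.
Try b=F, m=F: the formula evaluates to T.
A satisfying assignment exists.

Satisfiable.


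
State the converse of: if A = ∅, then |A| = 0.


The converse of (P → Q) is (Q → P). It is not in general equivalent to the original.
Here P = 'A = ∅' and Q = '|A| = 0'.

If |A| = 0, then A = ∅.


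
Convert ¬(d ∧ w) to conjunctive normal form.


Step 1: Apply De Morgan: ¬(d ∧ w) = ¬d ∨ ¬w.

(¬d) ∨ (¬w)


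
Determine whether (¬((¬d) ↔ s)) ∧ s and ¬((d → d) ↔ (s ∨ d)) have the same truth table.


Compare truth tables:
d | s | φ | ψ
-------------
F | F | F | T
T | F | F | F
F | T | F | F
T | T | T | F
They differ at row 1 (d=F, s=F): φ=F but ψ=T.

No, they are not logically equivalent.


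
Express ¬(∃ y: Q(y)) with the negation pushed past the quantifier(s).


¬(∀ x: φ) = ∃ x: ¬φ, and ¬(∃ x: φ) = ∀ x: ¬φ.
Apply to the existential statement.

∀ y: ¬(Q(y))


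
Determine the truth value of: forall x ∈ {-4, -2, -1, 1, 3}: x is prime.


Evaluate the predicate on each element: -4:False, -2:False, -1:False, 1:False, 3:True.
Counterexample x = -4 fails the predicate.

False


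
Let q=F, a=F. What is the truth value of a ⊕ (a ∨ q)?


Substitute q=F, a=F:
a ∨ q = F ∨ F = F
a ⊕ (a ∨ q) = F ⊕ F = F

F


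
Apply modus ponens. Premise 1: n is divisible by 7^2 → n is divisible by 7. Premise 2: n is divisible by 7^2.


Modus ponens: from (P → Q) and P, infer Q.
P = 'n is divisible by 7^2' is asserted, and P → Q holds, so Q follows.

n is divisible by 7.


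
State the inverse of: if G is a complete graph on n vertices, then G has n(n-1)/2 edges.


The inverse of (P → Q) is (¬P → ¬Q). It is equivalent to the converse, not to the original.
Here P = 'G is a complete graph on n vertices' and Q = 'G has n(n-1)/2 edges'.

If not (G is a complete graph on n vertices), then not (G has n(n-1)/2 edges).


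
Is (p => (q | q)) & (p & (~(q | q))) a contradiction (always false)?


Truth table over {p, q}:
p | q | φ
---------
False | False | False
True | False | False
False | True | False
True | True | False
Every row is false.

Yes, it is a contradiction.


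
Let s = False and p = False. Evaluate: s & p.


Conjunction is true only when both operands are true.
Substitute: s=False, p=False.
False & False evaluates to False.

False


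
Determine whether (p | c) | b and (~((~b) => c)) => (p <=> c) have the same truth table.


Compare truth tables:
b | c | p | φ | ψ
-----------------
False | False | False | False | True
True | False | False | True | True
False | True | False | True | True
True | True | False | True | True
False | False | True | True | False
True | False | True | True | True
False | True | True | True | True
True | True | True | True | True
They differ at row 1 (b=False, c=False, p=False): φ=False but ψ=True.

No, they are not logically equivalent.


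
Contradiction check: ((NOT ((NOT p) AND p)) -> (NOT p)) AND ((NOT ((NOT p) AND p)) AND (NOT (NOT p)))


Truth table over {p}:
p | φ
-----
F | F
T | F
Every row is false.

Yes, it is a contradiction.


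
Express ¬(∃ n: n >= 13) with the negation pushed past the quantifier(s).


¬(∀ x: φ) = ∃ x: ¬φ, and ¬(∃ x: φ) = ∀ x: ¬φ.
Apply to the existential statement.

∀ n: ¬(n >= 13)


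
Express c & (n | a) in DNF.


Step 1: Distribute ∧ over ∨: c ∧ (n ∨ a) = (c ∧ n) ∨ (c ∧ a).

(c & n) | (c & a)


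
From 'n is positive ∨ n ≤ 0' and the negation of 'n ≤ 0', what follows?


Disjunctive syllogism: from (P ∨ Q) and ¬P, infer Q.
One disjunct, 'n ≤ 0', is ruled out; the other must hold.

n is positive


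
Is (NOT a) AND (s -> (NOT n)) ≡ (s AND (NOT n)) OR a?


Compare truth tables:
a | n | s | φ | ψ
-----------------
F | F | F | T | F
T | F | F | F | T
F | T | F | T | F
T | T | F | F | T
F | F | T | T | T
T | F | T | F | T
F | T | T | F | F
T | T | T | F | T
They differ at row 1 (a=F, n=F, s=F): φ=T but ψ=F.

No, they are not logically equivalent.


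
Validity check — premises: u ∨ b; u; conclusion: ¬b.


This is affirming a disjunct (fallacy). There exist truth assignments where the premises are all true but the conclusion is false.

Invalid.


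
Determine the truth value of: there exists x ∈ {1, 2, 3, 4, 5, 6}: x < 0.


Evaluate the predicate on each element: 1:F, 2:F, 3:F, 4:F, 5:F, 6:F.
No element satisfies the predicate.

F


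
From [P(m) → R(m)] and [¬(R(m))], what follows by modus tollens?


Modus tollens: from (P → Q) and ¬Q, infer ¬P.
Q = 'R(m)' is denied; since P → Q, P must also fail.

Not (P(m)).


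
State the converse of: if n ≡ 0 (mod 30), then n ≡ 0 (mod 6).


The converse of (P → Q) is (Q → P). It is not in general equivalent to the original.
Here P = 'n ≡ 0 (mod 30)' and Q = 'n ≡ 0 (mod 6)'.

If n ≡ 0 (mod 6), then n ≡ 0 (mod 30).


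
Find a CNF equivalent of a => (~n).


Step 1: Rewrite a → (¬n) as ¬a ∨ (¬n).

(~a) | (~n)


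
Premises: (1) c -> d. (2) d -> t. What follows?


Hypothetical syllogism: from (P → Q) and (Q → R), infer (P → R).
Chain the two implications through the shared middle term 'd'.

c -> t


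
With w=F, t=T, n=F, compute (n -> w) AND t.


Substitute w=F, t=T, n=F:
n -> w = F -> F = T
(n -> w) AND t = T AND T = T

T


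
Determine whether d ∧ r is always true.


Build the truth table over {d, r}:
d | r | φ
---------
F | F | F
T | F | F
F | T | F
T | T | T
Counterexample at row 1: with d=F, r=F, the formula is F.

No, it is not a tautology.


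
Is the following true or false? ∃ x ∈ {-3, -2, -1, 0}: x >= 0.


Evaluate the predicate on each element: -3:F, -2:F, -1:F, 0:T.
Witness x = 0 satisfies the predicate.

T


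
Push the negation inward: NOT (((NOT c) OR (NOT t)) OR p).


De Morgan: the negation of a disjunction is the conjunction of the negations.
Distribute NOT across OR, flipping it to AND, and negate each literal.

(c AND t) AND (NOT p)


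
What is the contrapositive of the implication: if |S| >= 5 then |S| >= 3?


The contrapositive of (P → Q) is (¬Q → ¬P); it is logically equivalent to the original.
Here P = '|S| >= 5' and Q = '|S| >= 3'.

If not (|S| >= 3), then not (|S| >= 5).


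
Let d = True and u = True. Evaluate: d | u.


Disjunction is false only when both operands are false.
Substitute: d=True, u=True.
True | True evaluates to True.

True


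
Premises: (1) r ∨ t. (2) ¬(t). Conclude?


Disjunctive syllogism: from (P ∨ Q) and ¬P, infer Q.
One disjunct, 't', is ruled out; the other must hold.

r


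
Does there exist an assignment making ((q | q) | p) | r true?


Search for a satisfying assignment over {p, q, r}.
Try p=True, q=False, r=False: the formula evaluates to True.
A satisfying assignment exists.

Satisfiable.


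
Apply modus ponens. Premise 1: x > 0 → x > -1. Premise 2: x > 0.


Modus ponens: from (P → Q) and P, infer Q.
P = 'x > 0' is asserted, and P → Q holds, so Q follows.

x > -1.


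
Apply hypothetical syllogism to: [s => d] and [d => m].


Hypothetical syllogism: from (P → Q) and (Q → R), infer (P → R).
Chain the two implications through the shared middle term 'd'.

s => m


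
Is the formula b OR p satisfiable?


Search for a satisfying assignment over {b, p}.
Try b=T, p=F: the formula evaluates to T.
A satisfying assignment exists.

Satisfiable.


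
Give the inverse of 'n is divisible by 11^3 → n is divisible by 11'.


The inverse of (P → Q) is (¬P → ¬Q). It is equivalent to the converse, not to the original.
Here P = 'n is divisible by 11^3' and Q = 'n is divisible by 11'.

If not (n is divisible by 11^3), then not (n is divisible by 11).


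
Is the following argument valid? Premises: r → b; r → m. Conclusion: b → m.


This is (no valid rule). There exist truth assignments where the premises are all true but the conclusion is false.

Invalid.


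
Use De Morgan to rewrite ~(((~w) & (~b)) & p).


De Morgan: the negation of a conjunction is the disjunction of the negations.
Distribute ~ across &, flipping it to |, and negate each literal.

(w | b) | (~p)


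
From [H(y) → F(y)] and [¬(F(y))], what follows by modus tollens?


Modus tollens: from (P → Q) and ¬Q, infer ¬P.
Q = 'F(y)' is denied; since P → Q, P must also fail.

Not (H(y)).


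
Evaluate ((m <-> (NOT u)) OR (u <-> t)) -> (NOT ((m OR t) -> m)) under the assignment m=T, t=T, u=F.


Substitute m=T, t=T, u=F:
NOT u = T
m <-> (NOT u) = T <-> T = T
u <-> t = F <-> T = F
(m <-> (NOT u)) OR (u <-> t) = T OR F = T
m OR t = T OR T = T
(m OR t) -> m = T -> T = T
NOT ((m OR t) -> m) = F
((m <-> (NOT u)) OR (u <-> t)) -> (NOT ((m OR t) -> m)) = T -> F = F

F


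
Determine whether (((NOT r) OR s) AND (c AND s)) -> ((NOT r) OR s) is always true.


Build the truth table over {c, r, s}:
c | r | s | φ
-------------
F | F | F | T
T | F | F | T
F | T | F | T
T | T | F | T
F | F | T | T
T | F | T | T
F | T | T | T
T | T | T | T
Every row evaluates to true.

Yes, it is a tautology.


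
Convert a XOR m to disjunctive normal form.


Step 1: a ⊕ m is true exactly when they disagree: (a ∧ ¬m) ∨ (¬a ∧ m).

(a AND (NOT m)) OR ((NOT a) AND m)


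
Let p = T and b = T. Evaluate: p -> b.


Implication is false only when antecedent is true and consequent is false.
Substitute: p=T, b=T.
T -> T evaluates to T.

T


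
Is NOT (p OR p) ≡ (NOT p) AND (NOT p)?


Compare truth tables:
p | φ | ψ
---------
F | T | T
T | F | F
The columns φ and ψ agree on every row.

Yes, they are logically equivalent.


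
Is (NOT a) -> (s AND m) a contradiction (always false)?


Truth table over {a, m, s}:
a | m | s | φ
-------------
F | F | F | F
T | F | F | T
F | T | F | F
T | T | F | T
F | F | T | F
T | F | T | T
F | T | T | T
T | T | T | T
Satisfying assignment at row 2: a=T, m=F, s=F gives T.

No, it is not a contradiction.


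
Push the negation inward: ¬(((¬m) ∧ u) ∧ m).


De Morgan: the negation of a conjunction is the disjunction of the negations.
Distribute ¬ across ∧, flipping it to ∨, and negate each literal.

(m ∨ (¬u)) ∨ (¬m)


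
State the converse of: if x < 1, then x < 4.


The converse of (P → Q) is (Q → P). It is not in general equivalent to the original.
Here P = 'x < 1' and Q = 'x < 4'.

If x < 4, then x < 1.


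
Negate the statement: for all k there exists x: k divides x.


Negation flips each quantifier (∀↔∃) and negates the inner predicate.
¬(for all k there exists x: φ) = there exists k for all x: ¬φ.

there exists k for all x: NOT(k divides x)


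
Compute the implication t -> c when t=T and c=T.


Implication is false only when antecedent is true and consequent is false.
Substitute: t=T, c=T.
T -> T evaluates to T.

T


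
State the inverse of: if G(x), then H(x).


The inverse of (P → Q) is (¬P → ¬Q). It is equivalent to the converse, not to the original.
Here P = 'G(x)' and Q = 'H(x)'.

If not (G(x)), then not (H(x)).


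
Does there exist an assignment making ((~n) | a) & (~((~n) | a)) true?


Check all 4 assignments over {a, n}:
a | n | φ
---------
False | False | False
True | False | False
False | True | False
True | True | False
No assignment makes the formula true.

Unsatisfiable.


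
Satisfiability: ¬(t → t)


Check all 2 assignments over {t}:
t | φ
-----
F | F
T | F
No assignment makes the formula true.

Unsatisfiable.


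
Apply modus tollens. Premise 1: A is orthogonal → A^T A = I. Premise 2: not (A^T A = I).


Modus tollens: from (P → Q) and ¬Q, infer ¬P.
Q = 'A^T A = I' is denied; since P → Q, P must also fail.

Not (A is orthogonal).


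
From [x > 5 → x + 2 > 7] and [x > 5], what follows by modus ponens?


Modus ponens: from (P → Q) and P, infer Q.
P = 'x > 5' is asserted, and P → Q holds, so Q follows.

x + 2 > 7.


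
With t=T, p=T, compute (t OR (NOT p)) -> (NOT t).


Substitute t=T, p=T:
NOT p = F
t OR (NOT p) = T OR F = T
NOT t = F
(t OR (NOT p)) -> (NOT t) = T -> F = F

F


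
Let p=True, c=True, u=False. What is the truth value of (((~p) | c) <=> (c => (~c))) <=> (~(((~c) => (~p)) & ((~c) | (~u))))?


Substitute p=True, c=True, u=False:
… (earlier sub-steps elided)
((~p) | c) <=> (c => (~c)) = True <=> False = False
~c = False
~p = False
(~c) => (~p) = False => False = True
~c = False
~u = True
(~c) | (~u) = False | True = True
((~c) => (~p)) & ((~c) | (~u)) = True & True = True
~(((~c) => (~p)) & ((~c) | (~u))) = False
(((~p) | c) <=> (c => (~c))) <=> (~(((~c) => (~p)) & ((~c) | (~u)))) = False <=> False = True

True


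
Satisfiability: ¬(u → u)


Check all 2 assignments over {u}:
u | φ
-----
F | F
T | F
No assignment makes the formula true.

Unsatisfiable.
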